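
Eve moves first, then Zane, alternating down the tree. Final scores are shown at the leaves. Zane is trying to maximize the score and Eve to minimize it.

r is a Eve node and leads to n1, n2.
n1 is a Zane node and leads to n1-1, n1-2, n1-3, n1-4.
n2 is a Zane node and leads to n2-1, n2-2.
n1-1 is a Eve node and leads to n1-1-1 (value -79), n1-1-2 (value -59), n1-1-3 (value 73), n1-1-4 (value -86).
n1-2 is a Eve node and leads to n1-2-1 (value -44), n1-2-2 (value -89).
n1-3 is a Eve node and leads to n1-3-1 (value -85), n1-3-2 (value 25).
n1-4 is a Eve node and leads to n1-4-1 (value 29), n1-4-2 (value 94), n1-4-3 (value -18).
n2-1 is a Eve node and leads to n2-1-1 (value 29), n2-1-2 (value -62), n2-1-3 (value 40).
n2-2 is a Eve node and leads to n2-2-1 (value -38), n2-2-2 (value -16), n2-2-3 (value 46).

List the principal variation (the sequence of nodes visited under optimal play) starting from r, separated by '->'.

n1-1 (Eve): min(-79, -59, 73, -86) = -86
n1-2 (Eve): min(-44, -89) = -89
n1-3 (Eve): min(-85, 25) = -85
n1-4 (Eve): min(29, 94, -18) = -18
n1 (Zane): max(-86, -89, -85, -18) = -18
n2-1 (Eve): min(29, -62, 40) = -62
n2-2 (Eve): min(-38, -16, 46) = -38
n2 (Zane): max(-62, -38) = -38
r (Eve): min(-18, -38) = -38
At r, Eve picks n2 (lowest: -38).
At n2, Zane picks n2-2 (highest: -38).
At n2-2, Eve picks n2-2-1 (lowest: -38).
Terminal value -38.

r -> n2 -> n2-2 -> n2-2-1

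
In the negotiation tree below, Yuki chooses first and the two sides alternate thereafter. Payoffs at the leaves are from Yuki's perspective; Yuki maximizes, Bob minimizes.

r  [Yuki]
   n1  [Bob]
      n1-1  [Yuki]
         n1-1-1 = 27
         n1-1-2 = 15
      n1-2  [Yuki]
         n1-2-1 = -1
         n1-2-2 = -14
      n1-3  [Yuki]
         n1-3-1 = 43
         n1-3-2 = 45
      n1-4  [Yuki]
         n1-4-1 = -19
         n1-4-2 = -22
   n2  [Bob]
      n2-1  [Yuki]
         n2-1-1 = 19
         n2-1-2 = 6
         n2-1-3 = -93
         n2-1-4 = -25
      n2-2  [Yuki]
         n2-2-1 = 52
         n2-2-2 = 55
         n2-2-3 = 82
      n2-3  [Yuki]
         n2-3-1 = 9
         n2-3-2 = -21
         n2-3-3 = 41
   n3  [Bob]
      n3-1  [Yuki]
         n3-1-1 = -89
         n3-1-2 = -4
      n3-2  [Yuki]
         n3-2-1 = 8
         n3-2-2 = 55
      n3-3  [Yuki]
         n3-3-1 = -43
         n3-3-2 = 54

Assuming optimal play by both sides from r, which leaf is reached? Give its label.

n1-1 (Yuki): max(27, 15) = 27
n1-2 (Yuki): max(-1, -14) = -1
n1-3 (Yuki): max(43, 45) = 45
n1-4 (Yuki): max(-19, -22) = -19
n1 (Bob): min(27, -1, 45, -19) = -19
n2-1 (Yuki): max(19, 6, -93, -25) = 19
n2-2 (Yuki): max(52, 55, 82) = 82
n2-3 (Yuki): max(9, -21, 41) = 41
n2 (Bob): min(19, 82, 41) = 19
n3-1 (Yuki): max(-89, -4) = -4
n3-2 (Yuki): max(8, 55) = 55
n3-3 (Yuki): max(-43, 54) = 54
n3 (Bob): min(-4, 55, 54) = -4
r (Yuki): max(-19, 19, -4) = 19
At r, Yuki picks n2 (highest: 19).
At n2, Bob picks n2-1 (lowest: 19).
At n2-1, Yuki picks n2-1-1 (highest: 19).
Terminal value 19.

n2-1-1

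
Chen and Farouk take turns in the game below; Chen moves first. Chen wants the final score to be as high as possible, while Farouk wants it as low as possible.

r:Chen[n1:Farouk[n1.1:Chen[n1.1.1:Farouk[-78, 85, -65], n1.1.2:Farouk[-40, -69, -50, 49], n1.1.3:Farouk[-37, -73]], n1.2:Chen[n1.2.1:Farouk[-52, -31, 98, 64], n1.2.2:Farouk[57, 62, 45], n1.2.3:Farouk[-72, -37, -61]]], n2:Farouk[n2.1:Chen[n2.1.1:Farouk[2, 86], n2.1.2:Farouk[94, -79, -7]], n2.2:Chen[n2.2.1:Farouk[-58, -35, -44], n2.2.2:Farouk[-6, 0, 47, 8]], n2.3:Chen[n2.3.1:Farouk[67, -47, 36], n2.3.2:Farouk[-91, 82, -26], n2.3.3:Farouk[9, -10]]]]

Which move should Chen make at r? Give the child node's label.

n2

n1.1.1 (Farouk): min(-78, 85, -65) = -78
n1.1.2 (Farouk): min(-40, -69, -50, 49) = -69
n1.1.3 (Farouk): min(-37, -73) = -73
n1.1 (Chen): max(-78, -69, -73) = -69
n1.2.1 (Farouk): min(-52, -31, 98, 64) = -52
n1.2.2 (Farouk): min(57, 62, 45) = 45
n1.2.3 (Farouk): min(-72, -37, -61) = -72
n1.2 (Chen): max(-52, 45, -72) = 45
n1 (Farouk): min(-69, 45) = -69
n2.1.1 (Farouk): min(2, 86) = 2
n2.1.2 (Farouk): min(94, -79, -7) = -79
n2.1 (Chen): max(2, -79) = 2
n2.2.1 (Farouk): min(-58, -35, -44) = -58
n2.2.2 (Farouk): min(-6, 0, 47, 8) = -6
n2.2 (Chen): max(-58, -6) = -6
n2.3.1 (Farouk): min(67, -47, 36) = -47
n2.3.2 (Farouk): min(-91, 82, -26) = -91
n2.3.3 (Farouk): min(9, -10) = -10
n2.3 (Chen): max(-47, -91, -10) = -10
n2 (Farouk): min(2, -6, -10) = -10
r (Chen): max(-69, -10) = -10
Chen at r wants the highest of {n1=-69, n2=-10}, so chooses n2.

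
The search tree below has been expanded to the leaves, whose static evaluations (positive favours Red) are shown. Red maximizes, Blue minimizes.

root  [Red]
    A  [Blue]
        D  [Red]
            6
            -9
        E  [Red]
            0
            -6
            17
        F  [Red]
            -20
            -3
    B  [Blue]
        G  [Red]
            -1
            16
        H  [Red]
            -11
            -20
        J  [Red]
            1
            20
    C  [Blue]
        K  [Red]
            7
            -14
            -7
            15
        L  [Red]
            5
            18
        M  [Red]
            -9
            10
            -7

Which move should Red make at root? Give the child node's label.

D (Red): max(6, -9) = 6
E (Red): max(0, -6, 17) = 17
F (Red): max(-20, -3) = -3
A (Blue): min(6, 17, -3) = -3
G (Red): max(-1, 16) = 16
H (Red): max(-11, -20) = -11
J (Red): max(1, 20) = 20
B (Blue): min(16, -11, 20) = -11
K (Red): max(7, -14, -7, 15) = 15
L (Red): max(5, 18) = 18
M (Red): max(-9, 10, -7) = 10
C (Blue): min(15, 18, 10) = 10
root (Red): max(-3, -11, 10) = 10
Red at root wants the highest of {A=-3, B=-11, C=10}, so chooses C.

C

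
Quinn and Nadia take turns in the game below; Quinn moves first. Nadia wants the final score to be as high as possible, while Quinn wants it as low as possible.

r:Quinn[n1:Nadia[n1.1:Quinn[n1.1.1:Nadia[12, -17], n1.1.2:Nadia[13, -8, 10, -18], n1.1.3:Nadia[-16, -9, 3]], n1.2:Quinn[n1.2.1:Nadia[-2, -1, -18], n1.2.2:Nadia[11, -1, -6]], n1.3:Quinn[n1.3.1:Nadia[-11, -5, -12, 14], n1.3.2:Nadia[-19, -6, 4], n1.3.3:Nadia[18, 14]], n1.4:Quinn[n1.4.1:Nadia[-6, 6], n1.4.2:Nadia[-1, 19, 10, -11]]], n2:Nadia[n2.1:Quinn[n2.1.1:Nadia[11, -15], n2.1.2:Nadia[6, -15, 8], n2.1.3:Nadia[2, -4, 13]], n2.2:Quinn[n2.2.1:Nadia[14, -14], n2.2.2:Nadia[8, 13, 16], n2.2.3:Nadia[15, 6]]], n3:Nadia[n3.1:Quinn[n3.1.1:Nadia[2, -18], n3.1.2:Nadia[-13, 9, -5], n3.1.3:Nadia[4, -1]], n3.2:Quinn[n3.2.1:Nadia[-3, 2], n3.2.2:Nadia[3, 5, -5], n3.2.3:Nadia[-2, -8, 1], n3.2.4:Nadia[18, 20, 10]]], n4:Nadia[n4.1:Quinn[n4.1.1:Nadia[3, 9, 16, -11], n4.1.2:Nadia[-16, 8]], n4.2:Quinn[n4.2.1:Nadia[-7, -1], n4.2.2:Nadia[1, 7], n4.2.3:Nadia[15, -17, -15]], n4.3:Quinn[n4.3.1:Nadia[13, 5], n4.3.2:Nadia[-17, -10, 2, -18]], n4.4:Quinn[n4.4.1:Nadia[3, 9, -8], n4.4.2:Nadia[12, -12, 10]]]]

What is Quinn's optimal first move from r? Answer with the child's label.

n1.1.1 (Nadia): max(12, -17) = 12
n1.1.2 (Nadia): max(13, -8, 10, -18) = 13
n1.1.3 (Nadia): max(-16, -9, 3) = 3
n1.1 (Quinn): min(12, 13, 3) = 3
n1.2.1 (Nadia): max(-2, -1, -18) = -1
n1.2.2 (Nadia): max(11, -1, -6) = 11
n1.2 (Quinn): min(-1, 11) = -1
n1.3.1 (Nadia): max(-11, -5, -12, 14) = 14
n1.3.2 (Nadia): max(-19, -6, 4) = 4
n1.3.3 (Nadia): max(18, 14) = 18
n1.3 (Quinn): min(14, 4, 18) = 4
n1.4.1 (Nadia): max(-6, 6) = 6
n1.4.2 (Nadia): max(-1, 19, 10, -11) = 19
n1.4 (Quinn): min(6, 19) = 6
n1 (Nadia): max(3, -1, 4, 6) = 6
n2.1.1 (Nadia): max(11, -15) = 11
n2.1.2 (Nadia): max(6, -15, 8) = 8
n2.1.3 (Nadia): max(2, -4, 13) = 13
n2.1 (Quinn): min(11, 8, 13) = 8
n2.2.1 (Nadia): max(14, -14) = 14
n2.2.2 (Nadia): max(8, 13, 16) = 16
n2.2.3 (Nadia): max(15, 6) = 15
n2.2 (Quinn): min(14, 16, 15) = 14
n2 (Nadia): max(8, 14) = 14
n3.1.1 (Nadia): max(2, -18) = 2
n3.1.2 (Nadia): max(-13, 9, -5) = 9
n3.1.3 (Nadia): max(4, -1) = 4
n3.1 (Quinn): min(2, 9, 4) = 2
n3.2.1 (Nadia): max(-3, 2) = 2
n3.2.2 (Nadia): max(3, 5, -5) = 5
n3.2.3 (Nadia): max(-2, -8, 1) = 1
n3.2.4 (Nadia): max(18, 20, 10) = 20
n3.2 (Quinn): min(2, 5, 1, 20) = 1
n3 (Nadia): max(2, 1) = 2
n4.1.1 (Nadia): max(3, 9, 16, -11) = 16
n4.1.2 (Nadia): max(-16, 8) = 8
n4.1 (Quinn): min(16, 8) = 8
n4.2.1 (Nadia): max(-7, -1) = -1
n4.2.2 (Nadia): max(1, 7) = 7
n4.2.3 (Nadia): max(15, -17, -15) = 15
n4.2 (Quinn): min(-1, 7, 15) = -1
n4.3.1 (Nadia): max(13, 5) = 13
n4.3.2 (Nadia): max(-17, -10, 2, -18) = 2
n4.3 (Quinn): min(13, 2) = 2
n4.4.1 (Nadia): max(3, 9, -8) = 9
n4.4.2 (Nadia): max(12, -12, 10) = 12
n4.4 (Quinn): min(9, 12) = 9
n4 (Nadia): max(8, -1, 2, 9) = 9
r (Quinn): min(6, 14, 2, 9) = 2
Quinn at r wants the lowest of {n1=6, n2=14, n3=2, n4=9}, so chooses n3.

n3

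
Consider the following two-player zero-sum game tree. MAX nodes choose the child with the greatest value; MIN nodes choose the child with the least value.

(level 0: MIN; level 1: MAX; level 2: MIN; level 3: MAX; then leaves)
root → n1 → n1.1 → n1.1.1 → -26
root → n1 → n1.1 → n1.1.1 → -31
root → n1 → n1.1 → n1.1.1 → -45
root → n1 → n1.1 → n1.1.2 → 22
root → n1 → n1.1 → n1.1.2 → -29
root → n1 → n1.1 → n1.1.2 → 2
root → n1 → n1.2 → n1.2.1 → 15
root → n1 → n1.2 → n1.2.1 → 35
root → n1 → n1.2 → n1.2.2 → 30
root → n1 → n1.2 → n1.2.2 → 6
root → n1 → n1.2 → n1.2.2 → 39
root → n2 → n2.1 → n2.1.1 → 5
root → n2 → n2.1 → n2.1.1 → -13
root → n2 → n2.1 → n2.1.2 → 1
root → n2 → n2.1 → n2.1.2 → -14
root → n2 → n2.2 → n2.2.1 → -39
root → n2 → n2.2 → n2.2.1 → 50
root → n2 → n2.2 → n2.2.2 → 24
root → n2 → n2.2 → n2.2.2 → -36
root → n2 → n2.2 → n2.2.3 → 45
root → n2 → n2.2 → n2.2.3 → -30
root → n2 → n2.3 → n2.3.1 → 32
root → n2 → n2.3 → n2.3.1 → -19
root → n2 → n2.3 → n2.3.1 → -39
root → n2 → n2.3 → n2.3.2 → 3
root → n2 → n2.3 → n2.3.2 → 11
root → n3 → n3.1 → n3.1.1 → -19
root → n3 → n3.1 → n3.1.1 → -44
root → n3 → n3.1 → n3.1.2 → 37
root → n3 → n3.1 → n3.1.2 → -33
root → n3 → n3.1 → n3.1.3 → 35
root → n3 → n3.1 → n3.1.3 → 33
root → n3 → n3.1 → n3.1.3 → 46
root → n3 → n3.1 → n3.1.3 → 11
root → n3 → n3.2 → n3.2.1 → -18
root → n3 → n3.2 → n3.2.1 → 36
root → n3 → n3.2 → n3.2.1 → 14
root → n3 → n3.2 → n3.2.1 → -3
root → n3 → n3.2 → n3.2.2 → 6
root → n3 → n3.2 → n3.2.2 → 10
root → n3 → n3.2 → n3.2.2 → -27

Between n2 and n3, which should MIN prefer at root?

n3

n2.1.1 (MAX): max(5, -13) = 5
n2.1.2 (MAX): max(1, -14) = 1
n2.1 (MIN): min(5, 1) = 1
n2.2.1 (MAX): max(-39, 50) = 50
n2.2.2 (MAX): max(24, -36) = 24
n2.2.3 (MAX): max(45, -30) = 45
n2.2 (MIN): min(50, 24, 45) = 24
n2.3.1 (MAX): max(32, -19, -39) = 32
n2.3.2 (MAX): max(3, 11) = 11
n2.3 (MIN): min(32, 11) = 11
n2 (MAX): max(1, 24, 11) = 24
n3.1.1 (MAX): max(-19, -44) = -19
n3.1.2 (MAX): max(37, -33) = 37
n3.1.3 (MAX): max(35, 33, 46, 11) = 46
n3.1 (MIN): min(-19, 37, 46) = -19
n3.2.1 (MAX): max(-18, 36, 14, -3) = 36
n3.2.2 (MAX): max(6, 10, -27) = 10
n3.2 (MIN): min(36, 10) = 10
n3 (MAX): max(-19, 10) = 10
MIN prefers the lower value; n2=24, n3=10. n3 is better since 10 < 24.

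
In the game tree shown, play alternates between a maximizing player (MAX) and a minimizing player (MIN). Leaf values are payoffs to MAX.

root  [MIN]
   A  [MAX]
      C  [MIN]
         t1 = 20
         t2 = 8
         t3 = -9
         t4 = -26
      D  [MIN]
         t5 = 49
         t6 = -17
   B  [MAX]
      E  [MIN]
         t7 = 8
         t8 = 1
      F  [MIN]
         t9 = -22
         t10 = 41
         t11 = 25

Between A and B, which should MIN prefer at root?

A

C (MIN): min(20, 8, -9, -26) = -26
D (MIN): min(49, -17) = -17
A (MAX): max(-26, -17) = -17
E (MIN): min(8, 1) = 1
F (MIN): min(-22, 41, 25) = -22
B (MAX): max(1, -22) = 1
MIN prefers the lower value; A=-17, B=1. A is better since -17 < 1.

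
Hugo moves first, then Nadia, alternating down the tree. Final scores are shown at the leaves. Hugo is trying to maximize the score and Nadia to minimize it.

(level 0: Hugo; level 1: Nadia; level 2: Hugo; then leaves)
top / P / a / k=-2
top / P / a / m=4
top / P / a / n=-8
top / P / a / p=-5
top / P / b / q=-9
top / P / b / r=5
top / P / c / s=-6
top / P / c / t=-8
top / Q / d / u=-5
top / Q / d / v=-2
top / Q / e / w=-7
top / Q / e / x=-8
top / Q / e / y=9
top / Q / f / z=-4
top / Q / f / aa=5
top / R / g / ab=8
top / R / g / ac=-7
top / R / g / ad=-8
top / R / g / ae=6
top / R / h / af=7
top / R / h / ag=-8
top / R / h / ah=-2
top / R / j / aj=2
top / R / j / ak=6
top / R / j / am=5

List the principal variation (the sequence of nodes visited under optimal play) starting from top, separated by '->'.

a (Hugo): max(-2, 4, -8, -5) = 4
b (Hugo): max(-9, 5) = 5
c (Hugo): max(-6, -8) = -6
P (Nadia): min(4, 5, -6) = -6
d (Hugo): max(-5, -2) = -2
e (Hugo): max(-7, -8, 9) = 9
f (Hugo): max(-4, 5) = 5
Q (Nadia): min(-2, 9, 5) = -2
g (Hugo): max(8, -7, -8, 6) = 8
h (Hugo): max(7, -8, -2) = 7
j (Hugo): max(2, 6, 5) = 6
R (Nadia): min(8, 7, 6) = 6
top (Hugo): max(-6, -2, 6) = 6
At top, Hugo picks R (highest: 6).
At R, Nadia picks j (lowest: 6).
At j, Hugo picks ak (highest: 6).
Terminal value 6.

top -> R -> j -> ak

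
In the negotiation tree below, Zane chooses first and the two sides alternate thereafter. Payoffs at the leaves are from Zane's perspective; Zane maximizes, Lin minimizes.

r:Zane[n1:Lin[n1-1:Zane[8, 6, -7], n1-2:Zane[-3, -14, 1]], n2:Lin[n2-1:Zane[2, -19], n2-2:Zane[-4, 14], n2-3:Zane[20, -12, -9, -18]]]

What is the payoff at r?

n1-1 (Zane): max(8, 6, -7) = 8
n1-2 (Zane): max(-3, -14, 1) = 1
n1 (Lin): min(8, 1) = 1
n2-1 (Zane): max(2, -19) = 2
n2-2 (Zane): max(-4, 14) = 14
n2-3 (Zane): max(20, -12, -9, -18) = 20
n2 (Lin): min(2, 14, 20) = 2
r (Zane): max(1, 2) = 2

2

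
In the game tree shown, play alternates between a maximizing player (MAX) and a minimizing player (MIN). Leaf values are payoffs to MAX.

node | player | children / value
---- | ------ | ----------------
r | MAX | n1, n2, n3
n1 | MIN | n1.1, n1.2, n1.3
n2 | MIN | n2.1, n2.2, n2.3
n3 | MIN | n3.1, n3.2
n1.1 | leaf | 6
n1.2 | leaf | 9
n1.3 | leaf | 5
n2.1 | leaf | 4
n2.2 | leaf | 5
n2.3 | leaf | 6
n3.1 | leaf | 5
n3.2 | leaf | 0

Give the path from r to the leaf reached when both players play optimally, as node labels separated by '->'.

r -> n1 -> n1.3

n1 (MIN): min(6, 9, 5) = 5
n2 (MIN): min(4, 5, 6) = 4
n3 (MIN): min(5, 0) = 0
r (MAX): max(5, 4, 0) = 5
At r, MAX picks n1 (highest: 5).
At n1, MIN picks n1.3 (lowest: 5).
Terminal value 5.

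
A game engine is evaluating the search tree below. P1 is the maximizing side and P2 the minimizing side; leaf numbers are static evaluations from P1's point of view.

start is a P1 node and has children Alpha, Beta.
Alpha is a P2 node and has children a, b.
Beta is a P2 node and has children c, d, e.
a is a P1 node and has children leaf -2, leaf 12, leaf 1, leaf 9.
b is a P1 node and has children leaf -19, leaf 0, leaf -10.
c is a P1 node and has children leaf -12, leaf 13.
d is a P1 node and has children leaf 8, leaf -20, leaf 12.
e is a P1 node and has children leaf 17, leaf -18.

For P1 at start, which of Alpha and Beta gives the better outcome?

a (P1): max(-2, 12, 1, 9) = 12
b (P1): max(-19, 0, -10) = 0
Alpha (P2): min(12, 0) = 0
c (P1): max(-12, 13) = 13
d (P1): max(8, -20, 12) = 12
e (P1): max(17, -18) = 17
Beta (P2): min(13, 12, 17) = 12
P1 prefers the higher value; Alpha=0, Beta=12. Beta is better since 12 > 0.

Beta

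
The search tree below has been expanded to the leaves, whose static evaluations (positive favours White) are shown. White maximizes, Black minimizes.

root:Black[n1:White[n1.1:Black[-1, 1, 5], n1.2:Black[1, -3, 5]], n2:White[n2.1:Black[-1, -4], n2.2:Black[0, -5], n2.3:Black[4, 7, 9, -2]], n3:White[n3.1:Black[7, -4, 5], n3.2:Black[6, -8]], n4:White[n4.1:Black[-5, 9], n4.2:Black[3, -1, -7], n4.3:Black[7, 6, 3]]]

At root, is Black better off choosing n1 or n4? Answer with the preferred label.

n1.1 (Black): min(-1, 1, 5) = -1
n1.2 (Black): min(1, -3, 5) = -3
n1 (White): max(-1, -3) = -1
n4.1 (Black): min(-5, 9) = -5
n4.2 (Black): min(3, -1, -7) = -7
n4.3 (Black): min(7, 6, 3) = 3
n4 (White): max(-5, -7, 3) = 3
Black prefers the lower value; n1=-1, n4=3. n1 is better since -1 < 3.

n1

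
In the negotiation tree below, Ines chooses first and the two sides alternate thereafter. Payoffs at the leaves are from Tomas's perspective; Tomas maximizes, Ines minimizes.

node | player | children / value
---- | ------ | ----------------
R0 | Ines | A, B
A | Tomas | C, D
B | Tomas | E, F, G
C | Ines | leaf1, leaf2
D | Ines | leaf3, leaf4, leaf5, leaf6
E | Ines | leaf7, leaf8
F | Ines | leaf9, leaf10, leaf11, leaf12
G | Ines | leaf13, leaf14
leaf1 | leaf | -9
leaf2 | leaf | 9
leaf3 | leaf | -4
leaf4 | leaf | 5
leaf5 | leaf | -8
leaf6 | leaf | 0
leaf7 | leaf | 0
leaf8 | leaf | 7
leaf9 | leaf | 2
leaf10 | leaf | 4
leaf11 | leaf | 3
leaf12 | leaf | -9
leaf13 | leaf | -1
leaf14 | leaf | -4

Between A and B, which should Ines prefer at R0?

A

C (Ines): min(-9, 9) = -9
D (Ines): min(-4, 5, -8, 0) = -8
A (Tomas): max(-9, -8) = -8
E (Ines): min(0, 7) = 0
F (Ines): min(2, 4, 3, -9) = -9
G (Ines): min(-1, -4) = -4
B (Tomas): max(0, -9, -4) = 0
Ines prefers the lower value; A=-8, B=0. A is better since -8 < 0.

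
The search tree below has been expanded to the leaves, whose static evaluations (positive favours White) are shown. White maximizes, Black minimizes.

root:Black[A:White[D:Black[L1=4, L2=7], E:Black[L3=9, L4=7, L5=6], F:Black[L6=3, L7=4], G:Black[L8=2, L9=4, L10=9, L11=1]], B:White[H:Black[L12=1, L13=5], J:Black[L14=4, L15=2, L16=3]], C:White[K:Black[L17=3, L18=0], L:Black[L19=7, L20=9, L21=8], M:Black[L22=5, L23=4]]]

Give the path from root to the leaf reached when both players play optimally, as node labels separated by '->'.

D (Black): min(4, 7) = 4
E (Black): min(9, 7, 6) = 6
F (Black): min(3, 4) = 3
G (Black): min(2, 4, 9, 1) = 1
A (White): max(4, 6, 3, 1) = 6
H (Black): min(1, 5) = 1
J (Black): min(4, 2, 3) = 2
B (White): max(1, 2) = 2
K (Black): min(3, 0) = 0
L (Black): min(7, 9, 8) = 7
M (Black): min(5, 4) = 4
C (White): max(0, 7, 4) = 7
root (Black): min(6, 2, 7) = 2
At root, Black picks B (lowest: 2).
At B, White picks J (highest: 2).
At J, Black picks L15 (lowest: 2).
Terminal value 2.

root -> B -> J -> L15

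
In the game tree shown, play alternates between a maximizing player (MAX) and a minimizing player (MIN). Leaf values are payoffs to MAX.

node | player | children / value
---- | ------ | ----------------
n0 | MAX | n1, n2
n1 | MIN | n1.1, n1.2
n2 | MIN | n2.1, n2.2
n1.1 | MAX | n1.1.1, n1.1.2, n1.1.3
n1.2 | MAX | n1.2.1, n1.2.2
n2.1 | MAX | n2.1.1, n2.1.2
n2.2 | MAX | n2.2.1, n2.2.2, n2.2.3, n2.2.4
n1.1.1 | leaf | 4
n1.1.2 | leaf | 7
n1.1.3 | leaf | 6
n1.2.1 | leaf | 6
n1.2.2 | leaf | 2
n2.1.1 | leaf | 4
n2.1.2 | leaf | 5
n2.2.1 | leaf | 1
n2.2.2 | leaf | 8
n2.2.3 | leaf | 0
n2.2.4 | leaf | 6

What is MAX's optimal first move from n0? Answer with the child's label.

n1.1 (MAX): max(4, 7, 6) = 7
n1.2 (MAX): max(6, 2) = 6
n1 (MIN): min(7, 6) = 6
n2.1 (MAX): max(4, 5) = 5
n2.2 (MAX): max(1, 8, 0, 6) = 8
n2 (MIN): min(5, 8) = 5
n0 (MAX): max(6, 5) = 6
MAX at n0 wants the highest of {n1=6, n2=5}, so chooses n1.

n1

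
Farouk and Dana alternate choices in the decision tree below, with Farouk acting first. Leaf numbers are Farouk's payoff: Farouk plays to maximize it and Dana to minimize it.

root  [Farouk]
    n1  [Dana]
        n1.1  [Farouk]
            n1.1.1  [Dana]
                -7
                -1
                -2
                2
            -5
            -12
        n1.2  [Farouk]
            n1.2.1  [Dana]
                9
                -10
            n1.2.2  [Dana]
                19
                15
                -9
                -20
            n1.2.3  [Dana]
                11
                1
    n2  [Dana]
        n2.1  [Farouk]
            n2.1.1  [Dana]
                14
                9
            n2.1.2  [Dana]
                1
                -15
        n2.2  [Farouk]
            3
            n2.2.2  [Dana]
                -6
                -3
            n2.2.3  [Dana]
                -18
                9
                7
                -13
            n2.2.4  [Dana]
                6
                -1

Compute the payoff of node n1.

-5

n1.1.1 (Dana): min(-7, -1, -2, 2) = -7
n1.1 (Farouk): max(-7, -5, -12) = -5
n1.2.1 (Dana): min(9, -10) = -10
n1.2.2 (Dana): min(19, 15, -9, -20) = -20
n1.2.3 (Dana): min(11, 1) = 1
n1.2 (Farouk): max(-10, -20, 1) = 1
n1 (Dana): min(-5, 1) = -5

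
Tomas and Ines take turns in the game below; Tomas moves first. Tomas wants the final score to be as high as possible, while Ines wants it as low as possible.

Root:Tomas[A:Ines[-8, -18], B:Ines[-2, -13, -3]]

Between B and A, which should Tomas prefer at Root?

B

B (Ines): min(-2, -13, -3) = -13
A (Ines): min(-8, -18) = -18
Tomas prefers the higher value; B=-13, A=-18. B is better since -13 > -18.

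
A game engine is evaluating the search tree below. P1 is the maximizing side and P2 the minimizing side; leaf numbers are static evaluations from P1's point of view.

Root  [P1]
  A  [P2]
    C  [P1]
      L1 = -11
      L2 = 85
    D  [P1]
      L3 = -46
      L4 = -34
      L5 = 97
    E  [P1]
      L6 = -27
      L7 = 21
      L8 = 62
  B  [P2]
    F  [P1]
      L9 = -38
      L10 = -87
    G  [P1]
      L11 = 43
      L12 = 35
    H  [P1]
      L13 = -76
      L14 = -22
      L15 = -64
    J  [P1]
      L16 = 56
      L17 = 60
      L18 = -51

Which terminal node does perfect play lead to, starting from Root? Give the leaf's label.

L8

C (P1): max(-11, 85) = 85
D (P1): max(-46, -34, 97) = 97
E (P1): max(-27, 21, 62) = 62
A (P2): min(85, 97, 62) = 62
F (P1): max(-38, -87) = -38
G (P1): max(43, 35) = 43
H (P1): max(-76, -22, -64) = -22
J (P1): max(56, 60, -51) = 60
B (P2): min(-38, 43, -22, 60) = -38
Root (P1): max(62, -38) = 62
At Root, P1 picks A (highest: 62).
At A, P2 picks E (lowest: 62).
At E, P1 picks L8 (highest: 62).
Terminal value 62.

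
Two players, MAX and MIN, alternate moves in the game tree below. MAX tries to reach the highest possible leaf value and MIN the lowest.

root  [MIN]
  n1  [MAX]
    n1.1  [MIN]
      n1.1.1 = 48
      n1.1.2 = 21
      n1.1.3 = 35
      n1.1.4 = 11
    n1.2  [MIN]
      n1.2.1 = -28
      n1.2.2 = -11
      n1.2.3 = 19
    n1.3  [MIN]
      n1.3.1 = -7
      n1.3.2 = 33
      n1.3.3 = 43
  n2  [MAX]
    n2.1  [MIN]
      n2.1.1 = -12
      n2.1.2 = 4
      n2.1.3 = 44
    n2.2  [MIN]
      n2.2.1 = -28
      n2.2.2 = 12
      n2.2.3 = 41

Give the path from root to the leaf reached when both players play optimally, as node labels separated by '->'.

root -> n2 -> n2.1 -> n2.1.1

n1.1 (MIN): min(48, 21, 35, 11) = 11
n1.2 (MIN): min(-28, -11, 19) = -28
n1.3 (MIN): min(-7, 33, 43) = -7
n1 (MAX): max(11, -28, -7) = 11
n2.1 (MIN): min(-12, 4, 44) = -12
n2.2 (MIN): min(-28, 12, 41) = -28
n2 (MAX): max(-12, -28) = -12
root (MIN): min(11, -12) = -12
At root, MIN picks n2 (lowest: -12).
At n2, MAX picks n2.1 (highest: -12).
At n2.1, MIN picks n2.1.1 (lowest: -12).
Terminal value -12.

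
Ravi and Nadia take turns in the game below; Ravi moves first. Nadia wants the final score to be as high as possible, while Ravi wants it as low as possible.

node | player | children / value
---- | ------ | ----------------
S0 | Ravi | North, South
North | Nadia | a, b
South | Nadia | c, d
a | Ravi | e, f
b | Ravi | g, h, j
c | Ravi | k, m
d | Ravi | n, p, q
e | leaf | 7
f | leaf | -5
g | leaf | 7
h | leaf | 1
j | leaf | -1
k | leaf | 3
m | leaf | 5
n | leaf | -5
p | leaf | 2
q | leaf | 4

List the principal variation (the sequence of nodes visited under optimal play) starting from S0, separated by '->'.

S0 -> North -> b -> j

a (Ravi): min(7, -5) = -5
b (Ravi): min(7, 1, -1) = -1
North (Nadia): max(-5, -1) = -1
c (Ravi): min(3, 5) = 3
d (Ravi): min(-5, 2, 4) = -5
South (Nadia): max(3, -5) = 3
S0 (Ravi): min(-1, 3) = -1
At S0, Ravi picks North (lowest: -1).
At North, Nadia picks b (highest: -1).
At b, Ravi picks j (lowest: -1).
Terminal value -1.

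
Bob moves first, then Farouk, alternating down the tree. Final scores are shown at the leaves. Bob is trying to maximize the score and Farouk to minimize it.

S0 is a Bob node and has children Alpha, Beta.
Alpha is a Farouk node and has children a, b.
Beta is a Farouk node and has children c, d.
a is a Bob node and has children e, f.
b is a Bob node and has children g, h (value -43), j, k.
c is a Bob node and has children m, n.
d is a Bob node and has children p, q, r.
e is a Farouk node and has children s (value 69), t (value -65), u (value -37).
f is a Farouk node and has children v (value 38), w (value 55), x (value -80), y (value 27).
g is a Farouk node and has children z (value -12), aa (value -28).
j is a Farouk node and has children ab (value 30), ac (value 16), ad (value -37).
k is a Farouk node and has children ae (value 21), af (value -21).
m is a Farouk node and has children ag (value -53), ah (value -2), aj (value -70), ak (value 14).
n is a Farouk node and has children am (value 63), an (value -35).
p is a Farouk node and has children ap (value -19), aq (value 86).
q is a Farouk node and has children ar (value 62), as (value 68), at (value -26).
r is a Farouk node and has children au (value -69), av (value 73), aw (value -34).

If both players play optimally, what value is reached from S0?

e (Farouk): min(69, -65, -37) = -65
f (Farouk): min(38, 55, -80, 27) = -80
a (Bob): max(-65, -80) = -65
g (Farouk): min(-12, -28) = -28
j (Farouk): min(30, 16, -37) = -37
k (Farouk): min(21, -21) = -21
b (Bob): max(-28, -43, -37, -21) = -21
Alpha (Farouk): min(-65, -21) = -65
m (Farouk): min(-53, -2, -70, 14) = -70
n (Farouk): min(63, -35) = -35
c (Bob): max(-70, -35) = -35
p (Farouk): min(-19, 86) = -19
q (Farouk): min(62, 68, -26) = -26
r (Farouk): min(-69, 73, -34) = -69
d (Bob): max(-19, -26, -69) = -19
Beta (Farouk): min(-35, -19) = -35
S0 (Bob): max(-65, -35) = -35

-35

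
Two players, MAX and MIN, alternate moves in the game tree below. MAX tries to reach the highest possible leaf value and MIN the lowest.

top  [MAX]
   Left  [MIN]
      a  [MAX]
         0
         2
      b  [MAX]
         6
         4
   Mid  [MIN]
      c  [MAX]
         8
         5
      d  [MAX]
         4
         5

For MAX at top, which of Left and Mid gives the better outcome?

a (MAX): max(0, 2) = 2
b (MAX): max(6, 4) = 6
Left (MIN): min(2, 6) = 2
c (MAX): max(8, 5) = 8
d (MAX): max(4, 5) = 5
Mid (MIN): min(8, 5) = 5
MAX prefers the higher value; Left=2, Mid=5. Mid is better since 5 > 2.

Mid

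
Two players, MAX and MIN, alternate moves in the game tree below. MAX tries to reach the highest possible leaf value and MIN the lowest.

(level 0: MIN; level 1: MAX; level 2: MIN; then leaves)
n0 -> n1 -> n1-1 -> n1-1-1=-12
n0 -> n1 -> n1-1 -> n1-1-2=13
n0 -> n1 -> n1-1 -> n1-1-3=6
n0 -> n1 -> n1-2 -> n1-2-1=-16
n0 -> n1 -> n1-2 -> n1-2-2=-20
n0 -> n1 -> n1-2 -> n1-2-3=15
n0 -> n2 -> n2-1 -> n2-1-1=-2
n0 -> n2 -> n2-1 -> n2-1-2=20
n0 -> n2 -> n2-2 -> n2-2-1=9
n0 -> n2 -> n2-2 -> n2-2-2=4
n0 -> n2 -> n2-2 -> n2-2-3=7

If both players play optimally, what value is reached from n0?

-12

n1-1 (MIN): min(-12, 13, 6) = -12
n1-2 (MIN): min(-16, -20, 15) = -20
n1 (MAX): max(-12, -20) = -12
n2-1 (MIN): min(-2, 20) = -2
n2-2 (MIN): min(9, 4, 7) = 4
n2 (MAX): max(-2, 4) = 4
n0 (MIN): min(-12, 4) = -12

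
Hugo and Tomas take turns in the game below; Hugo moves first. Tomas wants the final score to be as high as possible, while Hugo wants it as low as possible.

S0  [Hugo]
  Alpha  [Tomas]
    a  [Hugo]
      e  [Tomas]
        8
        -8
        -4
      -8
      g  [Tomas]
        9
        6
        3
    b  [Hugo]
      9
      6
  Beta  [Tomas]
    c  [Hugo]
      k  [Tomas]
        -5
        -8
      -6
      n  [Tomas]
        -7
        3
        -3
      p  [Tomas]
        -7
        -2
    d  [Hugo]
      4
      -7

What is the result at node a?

e (Tomas): max(8, -8, -4) = 8
g (Tomas): max(9, 6, 3) = 9
a (Hugo): min(8, -8, 9) = -8

-8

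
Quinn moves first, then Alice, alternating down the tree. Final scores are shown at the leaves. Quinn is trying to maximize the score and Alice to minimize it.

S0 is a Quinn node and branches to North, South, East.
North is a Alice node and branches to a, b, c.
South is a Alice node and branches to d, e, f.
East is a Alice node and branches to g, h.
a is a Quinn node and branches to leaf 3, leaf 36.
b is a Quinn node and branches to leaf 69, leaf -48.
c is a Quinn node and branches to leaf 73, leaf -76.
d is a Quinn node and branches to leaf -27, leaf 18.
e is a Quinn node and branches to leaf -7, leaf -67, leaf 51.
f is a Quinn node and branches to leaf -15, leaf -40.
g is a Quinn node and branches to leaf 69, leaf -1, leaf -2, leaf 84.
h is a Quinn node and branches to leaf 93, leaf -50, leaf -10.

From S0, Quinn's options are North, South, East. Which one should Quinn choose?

a (Quinn): max(3, 36) = 36
b (Quinn): max(69, -48) = 69
c (Quinn): max(73, -76) = 73
North (Alice): min(36, 69, 73) = 36
d (Quinn): max(-27, 18) = 18
e (Quinn): max(-7, -67, 51) = 51
f (Quinn): max(-15, -40) = -15
South (Alice): min(18, 51, -15) = -15
g (Quinn): max(69, -1, -2, 84) = 84
h (Quinn): max(93, -50, -10) = 93
East (Alice): min(84, 93) = 84
S0 (Quinn): max(36, -15, 84) = 84
Quinn at S0 wants the highest of {North=36, South=-15, East=84}, so chooses East.

East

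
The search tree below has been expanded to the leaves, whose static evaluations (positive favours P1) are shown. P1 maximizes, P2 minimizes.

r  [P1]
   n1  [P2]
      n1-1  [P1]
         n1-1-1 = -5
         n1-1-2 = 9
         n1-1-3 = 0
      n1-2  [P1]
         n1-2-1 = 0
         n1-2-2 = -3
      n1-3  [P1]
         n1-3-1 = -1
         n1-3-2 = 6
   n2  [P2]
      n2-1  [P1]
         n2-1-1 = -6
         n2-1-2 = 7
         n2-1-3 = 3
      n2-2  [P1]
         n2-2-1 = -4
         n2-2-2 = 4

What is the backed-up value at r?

4

n1-1 (P1): max(-5, 9, 0) = 9
n1-2 (P1): max(0, -3) = 0
n1-3 (P1): max(-1, 6) = 6
n1 (P2): min(9, 0, 6) = 0
n2-1 (P1): max(-6, 7, 3) = 7
n2-2 (P1): max(-4, 4) = 4
n2 (P2): min(7, 4) = 4
r (P1): max(0, 4) = 4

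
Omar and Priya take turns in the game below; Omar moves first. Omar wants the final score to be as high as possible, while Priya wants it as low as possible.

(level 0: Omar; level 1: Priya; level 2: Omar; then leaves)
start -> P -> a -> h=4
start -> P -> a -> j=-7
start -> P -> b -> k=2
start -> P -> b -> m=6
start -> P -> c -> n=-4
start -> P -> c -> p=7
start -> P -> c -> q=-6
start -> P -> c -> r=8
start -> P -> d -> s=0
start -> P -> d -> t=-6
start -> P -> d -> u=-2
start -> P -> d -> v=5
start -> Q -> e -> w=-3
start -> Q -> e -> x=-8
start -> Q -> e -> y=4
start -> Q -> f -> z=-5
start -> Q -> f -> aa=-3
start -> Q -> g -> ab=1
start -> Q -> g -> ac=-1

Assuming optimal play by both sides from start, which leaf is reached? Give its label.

a (Omar): max(4, -7) = 4
b (Omar): max(2, 6) = 6
c (Omar): max(-4, 7, -6, 8) = 8
d (Omar): max(0, -6, -2, 5) = 5
P (Priya): min(4, 6, 8, 5) = 4
e (Omar): max(-3, -8, 4) = 4
f (Omar): max(-5, -3) = -3
g (Omar): max(1, -1) = 1
Q (Priya): min(4, -3, 1) = -3
start (Omar): max(4, -3) = 4
At start, Omar picks P (highest: 4).
At P, Priya picks a (lowest: 4).
At a, Omar picks h (highest: 4).
Terminal value 4.

h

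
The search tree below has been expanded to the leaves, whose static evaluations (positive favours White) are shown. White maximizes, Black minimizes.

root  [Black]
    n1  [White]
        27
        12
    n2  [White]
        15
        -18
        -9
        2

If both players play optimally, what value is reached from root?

15

n1 (White): max(27, 12) = 27
n2 (White): max(15, -18, -9, 2) = 15
root (Black): min(27, 15) = 15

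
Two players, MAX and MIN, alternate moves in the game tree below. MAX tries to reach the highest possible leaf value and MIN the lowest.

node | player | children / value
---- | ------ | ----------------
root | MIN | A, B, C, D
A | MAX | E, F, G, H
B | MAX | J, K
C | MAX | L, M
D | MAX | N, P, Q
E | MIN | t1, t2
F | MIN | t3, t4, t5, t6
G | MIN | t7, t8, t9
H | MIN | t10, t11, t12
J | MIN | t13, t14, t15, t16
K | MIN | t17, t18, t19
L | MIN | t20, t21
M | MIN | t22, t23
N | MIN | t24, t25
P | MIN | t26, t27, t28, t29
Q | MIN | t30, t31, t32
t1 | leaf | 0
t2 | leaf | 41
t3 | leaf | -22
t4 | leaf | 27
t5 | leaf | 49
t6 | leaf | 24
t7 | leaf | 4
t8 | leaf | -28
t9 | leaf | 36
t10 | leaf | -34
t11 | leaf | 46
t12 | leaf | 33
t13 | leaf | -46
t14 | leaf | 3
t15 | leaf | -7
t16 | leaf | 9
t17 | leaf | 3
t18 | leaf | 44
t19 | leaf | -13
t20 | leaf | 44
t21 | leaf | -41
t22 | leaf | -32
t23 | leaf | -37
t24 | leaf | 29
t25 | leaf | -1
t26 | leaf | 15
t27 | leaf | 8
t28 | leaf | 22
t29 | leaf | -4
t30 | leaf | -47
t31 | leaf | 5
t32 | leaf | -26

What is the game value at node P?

-4

P (MIN): min(15, 8, 22, -4) = -4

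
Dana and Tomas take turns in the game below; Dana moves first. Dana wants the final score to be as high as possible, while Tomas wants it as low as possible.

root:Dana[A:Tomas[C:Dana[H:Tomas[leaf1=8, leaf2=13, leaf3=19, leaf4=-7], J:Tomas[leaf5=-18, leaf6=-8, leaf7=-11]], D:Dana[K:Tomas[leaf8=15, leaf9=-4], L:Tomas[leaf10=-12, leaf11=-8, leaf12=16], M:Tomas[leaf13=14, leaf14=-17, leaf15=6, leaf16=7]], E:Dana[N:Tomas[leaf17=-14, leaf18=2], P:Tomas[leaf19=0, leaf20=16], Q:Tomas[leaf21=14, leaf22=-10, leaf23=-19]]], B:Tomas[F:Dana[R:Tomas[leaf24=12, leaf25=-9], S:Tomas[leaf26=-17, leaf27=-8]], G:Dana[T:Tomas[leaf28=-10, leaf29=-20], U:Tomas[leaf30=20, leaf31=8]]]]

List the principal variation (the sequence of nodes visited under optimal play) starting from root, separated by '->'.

H (Tomas): min(8, 13, 19, -7) = -7
J (Tomas): min(-18, -8, -11) = -18
C (Dana): max(-7, -18) = -7
K (Tomas): min(15, -4) = -4
L (Tomas): min(-12, -8, 16) = -12
M (Tomas): min(14, -17, 6, 7) = -17
D (Dana): max(-4, -12, -17) = -4
N (Tomas): min(-14, 2) = -14
P (Tomas): min(0, 16) = 0
Q (Tomas): min(14, -10, -19) = -19
E (Dana): max(-14, 0, -19) = 0
A (Tomas): min(-7, -4, 0) = -7
R (Tomas): min(12, -9) = -9
S (Tomas): min(-17, -8) = -17
F (Dana): max(-9, -17) = -9
T (Tomas): min(-10, -20) = -20
U (Tomas): min(20, 8) = 8
G (Dana): max(-20, 8) = 8
B (Tomas): min(-9, 8) = -9
root (Dana): max(-7, -9) = -7
At root, Dana picks A (highest: -7).
At A, Tomas picks C (lowest: -7).
At C, Dana picks H (highest: -7).
At H, Tomas picks leaf4 (lowest: -7).
Terminal value -7.

root -> A -> C -> H -> leaf4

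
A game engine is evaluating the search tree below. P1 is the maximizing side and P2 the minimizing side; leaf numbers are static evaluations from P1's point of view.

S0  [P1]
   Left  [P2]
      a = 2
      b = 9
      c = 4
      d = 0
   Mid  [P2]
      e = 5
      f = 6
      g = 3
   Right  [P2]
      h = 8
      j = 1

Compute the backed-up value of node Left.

0

Left (P2): min(2, 9, 4, 0) = 0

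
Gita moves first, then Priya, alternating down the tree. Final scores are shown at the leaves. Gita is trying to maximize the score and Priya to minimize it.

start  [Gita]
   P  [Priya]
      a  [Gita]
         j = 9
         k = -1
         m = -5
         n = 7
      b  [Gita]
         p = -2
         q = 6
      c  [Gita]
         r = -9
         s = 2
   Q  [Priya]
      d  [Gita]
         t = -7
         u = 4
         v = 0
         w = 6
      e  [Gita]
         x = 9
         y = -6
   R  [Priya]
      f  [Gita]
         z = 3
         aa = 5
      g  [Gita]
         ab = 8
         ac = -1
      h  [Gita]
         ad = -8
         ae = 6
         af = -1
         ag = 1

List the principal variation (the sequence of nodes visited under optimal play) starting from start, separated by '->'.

start -> Q -> d -> w

a (Gita): max(9, -1, -5, 7) = 9
b (Gita): max(-2, 6) = 6
c (Gita): max(-9, 2) = 2
P (Priya): min(9, 6, 2) = 2
d (Gita): max(-7, 4, 0, 6) = 6
e (Gita): max(9, -6) = 9
Q (Priya): min(6, 9) = 6
f (Gita): max(3, 5) = 5
g (Gita): max(8, -1) = 8
h (Gita): max(-8, 6, -1, 1) = 6
R (Priya): min(5, 8, 6) = 5
start (Gita): max(2, 6, 5) = 6
At start, Gita picks Q (highest: 6).
At Q, Priya picks d (lowest: 6).
At d, Gita picks w (highest: 6).
Terminal value 6.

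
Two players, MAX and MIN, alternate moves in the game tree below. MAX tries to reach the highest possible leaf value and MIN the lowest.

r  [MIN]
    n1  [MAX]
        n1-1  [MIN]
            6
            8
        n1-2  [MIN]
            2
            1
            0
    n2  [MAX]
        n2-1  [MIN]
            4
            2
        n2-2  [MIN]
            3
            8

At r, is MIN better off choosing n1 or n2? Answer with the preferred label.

n2

n1-1 (MIN): min(6, 8) = 6
n1-2 (MIN): min(2, 1, 0) = 0
n1 (MAX): max(6, 0) = 6
n2-1 (MIN): min(4, 2) = 2
n2-2 (MIN): min(3, 8) = 3
n2 (MAX): max(2, 3) = 3
MIN prefers the lower value; n1=6, n2=3. n2 is better since 3 < 6.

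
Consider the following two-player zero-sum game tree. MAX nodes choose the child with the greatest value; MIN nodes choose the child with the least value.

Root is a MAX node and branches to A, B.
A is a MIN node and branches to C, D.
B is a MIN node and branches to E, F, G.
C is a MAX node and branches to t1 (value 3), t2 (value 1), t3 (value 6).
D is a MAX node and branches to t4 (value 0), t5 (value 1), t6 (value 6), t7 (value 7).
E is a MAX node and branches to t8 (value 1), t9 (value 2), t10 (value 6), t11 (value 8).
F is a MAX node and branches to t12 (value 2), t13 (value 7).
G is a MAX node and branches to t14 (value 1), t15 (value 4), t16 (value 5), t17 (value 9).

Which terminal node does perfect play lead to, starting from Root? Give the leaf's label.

C (MAX): max(3, 1, 6) = 6
D (MAX): max(0, 1, 6, 7) = 7
A (MIN): min(6, 7) = 6
E (MAX): max(1, 2, 6, 8) = 8
F (MAX): max(2, 7) = 7
G (MAX): max(1, 4, 5, 9) = 9
B (MIN): min(8, 7, 9) = 7
Root (MAX): max(6, 7) = 7
At Root, MAX picks B (highest: 7).
At B, MIN picks F (lowest: 7).
At F, MAX picks t13 (highest: 7).
Terminal value 7.

t13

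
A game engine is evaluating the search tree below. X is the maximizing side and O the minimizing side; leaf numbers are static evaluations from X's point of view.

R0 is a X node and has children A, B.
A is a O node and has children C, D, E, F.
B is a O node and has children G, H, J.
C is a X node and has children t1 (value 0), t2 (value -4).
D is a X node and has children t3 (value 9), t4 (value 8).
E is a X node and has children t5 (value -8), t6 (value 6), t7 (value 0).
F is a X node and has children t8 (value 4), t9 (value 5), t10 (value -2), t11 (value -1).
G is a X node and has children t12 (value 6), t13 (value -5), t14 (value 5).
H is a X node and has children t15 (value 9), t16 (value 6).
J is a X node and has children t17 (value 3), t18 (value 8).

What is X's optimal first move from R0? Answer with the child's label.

C (X): max(0, -4) = 0
D (X): max(9, 8) = 9
E (X): max(-8, 6, 0) = 6
F (X): max(4, 5, -2, -1) = 5
A (O): min(0, 9, 6, 5) = 0
G (X): max(6, -5, 5) = 6
H (X): max(9, 6) = 9
J (X): max(3, 8) = 8
B (O): min(6, 9, 8) = 6
R0 (X): max(0, 6) = 6
X at R0 wants the highest of {A=0, B=6}, so chooses B.

B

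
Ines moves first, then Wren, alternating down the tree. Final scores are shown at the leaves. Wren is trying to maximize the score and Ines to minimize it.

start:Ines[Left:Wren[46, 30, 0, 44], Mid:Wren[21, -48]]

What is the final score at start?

Left (Wren): max(46, 30, 0, 44) = 46
Mid (Wren): max(21, -48) = 21
start (Ines): min(46, 21) = 21

21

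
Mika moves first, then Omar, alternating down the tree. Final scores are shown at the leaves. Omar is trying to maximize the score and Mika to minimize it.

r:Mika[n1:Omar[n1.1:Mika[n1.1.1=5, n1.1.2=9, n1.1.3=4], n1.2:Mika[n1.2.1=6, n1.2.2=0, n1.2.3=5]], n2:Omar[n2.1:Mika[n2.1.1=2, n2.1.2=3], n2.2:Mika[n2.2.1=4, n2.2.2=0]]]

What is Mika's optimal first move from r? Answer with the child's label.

n2

n1.1 (Mika): min(5, 9, 4) = 4
n1.2 (Mika): min(6, 0, 5) = 0
n1 (Omar): max(4, 0) = 4
n2.1 (Mika): min(2, 3) = 2
n2.2 (Mika): min(4, 0) = 0
n2 (Omar): max(2, 0) = 2
r (Mika): min(4, 2) = 2
Mika at r wants the lowest of {n1=4, n2=2}, so chooses n2.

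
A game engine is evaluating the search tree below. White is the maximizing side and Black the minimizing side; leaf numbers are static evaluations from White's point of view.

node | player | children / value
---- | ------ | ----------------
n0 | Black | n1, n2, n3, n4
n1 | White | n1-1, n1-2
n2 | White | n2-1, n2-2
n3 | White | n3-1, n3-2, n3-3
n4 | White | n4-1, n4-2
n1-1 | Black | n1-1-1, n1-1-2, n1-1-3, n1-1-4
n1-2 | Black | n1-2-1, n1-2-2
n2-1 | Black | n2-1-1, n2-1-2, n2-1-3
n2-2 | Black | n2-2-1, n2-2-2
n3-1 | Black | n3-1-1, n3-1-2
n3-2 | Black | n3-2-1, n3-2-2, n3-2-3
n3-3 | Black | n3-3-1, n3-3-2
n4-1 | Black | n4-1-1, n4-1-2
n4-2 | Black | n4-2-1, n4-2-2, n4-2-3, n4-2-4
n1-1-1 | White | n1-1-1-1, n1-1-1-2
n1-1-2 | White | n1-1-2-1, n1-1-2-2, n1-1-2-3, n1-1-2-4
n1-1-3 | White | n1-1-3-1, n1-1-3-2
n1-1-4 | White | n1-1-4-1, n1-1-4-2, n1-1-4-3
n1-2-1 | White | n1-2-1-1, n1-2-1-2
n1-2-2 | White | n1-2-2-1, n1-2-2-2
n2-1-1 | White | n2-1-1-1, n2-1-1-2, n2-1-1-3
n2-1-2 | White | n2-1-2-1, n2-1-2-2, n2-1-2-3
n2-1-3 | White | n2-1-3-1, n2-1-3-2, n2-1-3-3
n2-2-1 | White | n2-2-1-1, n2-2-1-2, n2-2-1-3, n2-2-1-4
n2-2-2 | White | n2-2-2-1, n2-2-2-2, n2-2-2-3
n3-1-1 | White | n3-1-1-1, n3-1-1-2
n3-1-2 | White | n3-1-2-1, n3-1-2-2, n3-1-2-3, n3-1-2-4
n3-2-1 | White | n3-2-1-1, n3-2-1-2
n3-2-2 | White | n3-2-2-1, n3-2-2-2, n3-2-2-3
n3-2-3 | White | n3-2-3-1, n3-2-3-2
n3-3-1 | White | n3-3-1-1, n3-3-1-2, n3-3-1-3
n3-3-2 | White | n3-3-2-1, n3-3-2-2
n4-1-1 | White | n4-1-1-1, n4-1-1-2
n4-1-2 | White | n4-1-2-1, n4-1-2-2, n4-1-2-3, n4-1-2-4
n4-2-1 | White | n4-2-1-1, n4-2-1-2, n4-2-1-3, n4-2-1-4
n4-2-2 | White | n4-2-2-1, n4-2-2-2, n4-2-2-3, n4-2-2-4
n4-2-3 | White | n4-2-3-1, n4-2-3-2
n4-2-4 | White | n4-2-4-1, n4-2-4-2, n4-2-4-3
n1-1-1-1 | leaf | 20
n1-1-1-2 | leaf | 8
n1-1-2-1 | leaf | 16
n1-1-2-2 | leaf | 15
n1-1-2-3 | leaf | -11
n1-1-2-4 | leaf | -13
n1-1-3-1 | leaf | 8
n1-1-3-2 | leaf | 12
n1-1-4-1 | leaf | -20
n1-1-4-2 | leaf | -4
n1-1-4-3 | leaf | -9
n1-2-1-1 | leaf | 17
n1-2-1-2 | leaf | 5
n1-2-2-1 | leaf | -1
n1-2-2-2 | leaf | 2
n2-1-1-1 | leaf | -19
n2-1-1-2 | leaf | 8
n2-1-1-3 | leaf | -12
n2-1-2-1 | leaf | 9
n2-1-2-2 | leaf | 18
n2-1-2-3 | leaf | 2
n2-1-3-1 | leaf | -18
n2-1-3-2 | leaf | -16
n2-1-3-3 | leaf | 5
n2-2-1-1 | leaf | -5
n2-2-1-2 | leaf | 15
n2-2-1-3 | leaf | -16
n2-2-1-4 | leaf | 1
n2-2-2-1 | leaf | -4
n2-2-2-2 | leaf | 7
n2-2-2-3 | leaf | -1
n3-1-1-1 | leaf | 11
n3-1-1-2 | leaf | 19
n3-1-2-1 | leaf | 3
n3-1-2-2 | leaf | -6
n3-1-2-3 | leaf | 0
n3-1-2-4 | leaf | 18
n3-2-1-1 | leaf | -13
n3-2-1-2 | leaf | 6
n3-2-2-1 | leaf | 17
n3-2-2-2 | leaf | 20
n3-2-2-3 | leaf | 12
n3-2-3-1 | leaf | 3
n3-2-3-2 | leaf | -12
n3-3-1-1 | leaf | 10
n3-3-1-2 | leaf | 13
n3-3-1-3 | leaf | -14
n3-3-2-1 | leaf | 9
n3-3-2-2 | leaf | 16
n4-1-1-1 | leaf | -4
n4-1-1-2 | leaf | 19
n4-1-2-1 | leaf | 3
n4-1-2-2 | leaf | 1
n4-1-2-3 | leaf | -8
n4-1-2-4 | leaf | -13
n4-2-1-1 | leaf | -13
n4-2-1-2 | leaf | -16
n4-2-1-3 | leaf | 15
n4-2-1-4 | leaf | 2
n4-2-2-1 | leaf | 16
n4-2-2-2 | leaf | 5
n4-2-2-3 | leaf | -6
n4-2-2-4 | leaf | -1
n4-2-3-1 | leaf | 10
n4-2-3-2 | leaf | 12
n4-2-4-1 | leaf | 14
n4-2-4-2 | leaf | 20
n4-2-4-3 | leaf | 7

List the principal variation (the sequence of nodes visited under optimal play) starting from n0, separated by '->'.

n1-1-1 (White): max(20, 8) = 20
n1-1-2 (White): max(16, 15, -11, -13) = 16
n1-1-3 (White): max(8, 12) = 12
n1-1-4 (White): max(-20, -4, -9) = -4
n1-1 (Black): min(20, 16, 12, -4) = -4
n1-2-1 (White): max(17, 5) = 17
n1-2-2 (White): max(-1, 2) = 2
n1-2 (Black): min(17, 2) = 2
n1 (White): max(-4, 2) = 2
n2-1-1 (White): max(-19, 8, -12) = 8
n2-1-2 (White): max(9, 18, 2) = 18
n2-1-3 (White): max(-18, -16, 5) = 5
n2-1 (Black): min(8, 18, 5) = 5
n2-2-1 (White): max(-5, 15, -16, 1) = 15
n2-2-2 (White): max(-4, 7, -1) = 7
n2-2 (Black): min(15, 7) = 7
n2 (White): max(5, 7) = 7
n3-1-1 (White): max(11, 19) = 19
n3-1-2 (White): max(3, -6, 0, 18) = 18
n3-1 (Black): min(19, 18) = 18
n3-2-1 (White): max(-13, 6) = 6
n3-2-2 (White): max(17, 20, 12) = 20
n3-2-3 (White): max(3, -12) = 3
n3-2 (Black): min(6, 20, 3) = 3
n3-3-1 (White): max(10, 13, -14) = 13
n3-3-2 (White): max(9, 16) = 16
n3-3 (Black): min(13, 16) = 13
n3 (White): max(18, 3, 13) = 18
n4-1-1 (White): max(-4, 19) = 19
n4-1-2 (White): max(3, 1, -8, -13) = 3
n4-1 (Black): min(19, 3) = 3
n4-2-1 (White): max(-13, -16, 15, 2) = 15
n4-2-2 (White): max(16, 5, -6, -1) = 16
n4-2-3 (White): max(10, 12) = 12
n4-2-4 (White): max(14, 20, 7) = 20
n4-2 (Black): min(15, 16, 12, 20) = 12
n4 (White): max(3, 12) = 12
n0 (Black): min(2, 7, 18, 12) = 2
At n0, Black picks n1 (lowest: 2).
At n1, White picks n1-2 (highest: 2).
At n1-2, Black picks n1-2-2 (lowest: 2).
At n1-2-2, White picks n1-2-2-2 (highest: 2).
Terminal value 2.

n0 -> n1 -> n1-2 -> n1-2-2 -> n1-2-2-2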